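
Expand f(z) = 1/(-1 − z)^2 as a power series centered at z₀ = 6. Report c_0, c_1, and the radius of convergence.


Let w = z − z₀, so z = z₀ + w.
Then -1 − z = -1 − (z₀ + w) = (-1 − z₀) − w = -7 − w.
f(z) = 1/(-7 − w)^2 = (1/(-7)^2) · (1 − w/(-7))^{−2}.
By the binomial series (1−u)^{−2} = Σ_{n≥0} C(n+1, 1) u^n for |u|<1, with u = w/(-7):
  c_n = C(n+1, 1) / (-7)^(n+2).
  c_0 = 1/(-7)^2 = 1/49.
  c_1 = 2/(-7)^3 = -2/343.
The series is valid for |w/d| < 1, i.e. |z − z₀| < |d|.
Radius of convergence: R = |-1 − z₀| = |-7| = 7 (distance from z₀ to the singularity z = -1).

c_0 = 1/49, c_1 = -2/343; R = 7.


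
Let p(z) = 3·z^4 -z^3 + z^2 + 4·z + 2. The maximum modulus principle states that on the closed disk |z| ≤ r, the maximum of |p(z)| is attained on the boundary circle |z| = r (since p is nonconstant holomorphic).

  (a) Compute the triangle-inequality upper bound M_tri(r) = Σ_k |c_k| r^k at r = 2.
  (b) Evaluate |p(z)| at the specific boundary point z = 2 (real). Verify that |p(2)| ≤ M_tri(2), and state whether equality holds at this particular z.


Coefficients: c_0 = 2, c_1 = 4, c_2 = 1, c_3 = -1, c_4 = 3. Radius r = 2.
Part (a). Triangle bound: M_tri(r) = Σ_k |c_k| r^k
  = |2|·2^0 + |4|·2^1 + |1|·2^2 + |-1|·2^3 + |3|·2^4
  = 2 + 8 + 4 + 8 + 48 = 70.
This bounds M(r) := max_{|z|=r} |p(z)| from above; equality holds iff all terms c_k z^k can be made to align in phase at a single z on |z|=r.
Part (b). At z = 2 (real, on the circle |z| = r):
  p(2) = (2)·2^0 + (4)·2^1 + (1)·2^2 + (-1)·2^3 + (3)·2^4 = 54.
  |p(2)| = 54.
Check: |p(2)| = 54 ≤ 70 = M_tri(2). ✓ Equality does not hold at z = 2 (the coefficients have mixed signs, so the terms do not all align in phase there).

M_tri(2) = 70; |p(2)| = 54; equality at z=2: no.


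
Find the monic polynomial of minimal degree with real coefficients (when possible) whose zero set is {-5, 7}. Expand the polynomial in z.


The polynomial is p(z) = ∏_{α ∈ S} (z − α), where S = {-5, 7}.
Expanding the product yields: p(z) = z^2 -2·z -35.
The resulting polynomial has degree 2 and real coefficients as required.

p(z) = z^2 -2·z -35.


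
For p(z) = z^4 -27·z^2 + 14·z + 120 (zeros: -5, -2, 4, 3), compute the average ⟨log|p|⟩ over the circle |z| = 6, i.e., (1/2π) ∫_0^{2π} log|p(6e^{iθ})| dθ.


Zeros: -5, -2, 3, 4; r = 6.
Inside |z| < r: -5, -2, 3, 4. Outside (|z| ≥ r): ∅.
p(0) = 120, so log|p(0)| = log(120) = 4.7875.
Apply Jensen: I(r) = log|p(0)| + Σ_k log(r/|z_k|), summed over zeros inside |z| < r.
  log(r/|z_k|) for z_k = -5: log(6/5) = 0.1823
  log(r/|z_k|) for z_k = -2: log(6/2) = 1.0986
  log(r/|z_k|) for z_k = 4: log(6/4) = 0.4055
  log(r/|z_k|) for z_k = 3: log(6/3) = 0.6931
Sum over inside zeros: 2.3795.
I(r) = log|p(0)| + (inside sum) = 4.7875 + 2.3795 = 7.1670.
Closed form (all zeros inside, monic): I(r) = n·log(r) = 4·log(6) = 7.1670. ✓

I(r) ≈ 7.1670.


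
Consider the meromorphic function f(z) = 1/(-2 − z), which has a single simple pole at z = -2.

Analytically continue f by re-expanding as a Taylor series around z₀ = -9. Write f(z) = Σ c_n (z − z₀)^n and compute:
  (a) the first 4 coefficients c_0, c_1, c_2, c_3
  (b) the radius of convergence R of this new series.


Let w = z − z₀, so z = z₀ + w.
Then -2 − z = -2 − (z₀ + w) = (-2 − z₀) − w = 7 − w.
f(z) = 1/(7 − w) = (1/(7)) · 1/(1 − w/(7)) = Σ_{n≥0} w^n / (7)^(n+1).
So c_n = 1/(7)^(n+1):
  c_0 = 1/(7)^1 = 1/7.
  c_1 = 1/(7)^2 = 1/49.
  c_2 = 1/(7)^3 = 1/343.
  c_3 = 1/(7)^4 = 1/2401.
The series is valid for |w/d| < 1, i.e. |z − z₀| < |d|.
Radius of convergence: R = |-2 − z₀| = |7| = 7 (distance from z₀ to the singularity z = -2).

c_0 = 1/7, c_1 = 1/49, c_2 = 1/343, c_3 = 1/2401; R = 7.


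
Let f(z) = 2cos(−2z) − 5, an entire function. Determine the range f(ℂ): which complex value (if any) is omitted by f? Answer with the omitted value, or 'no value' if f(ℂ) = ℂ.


Little Picard bounds the complement of f(ℂ) to at most one point.
cos is entire and surjective onto ℂ: for every w ∈ ℂ, cos(ζ) = w has a solution ζ ∈ ℂ (e.g., via the complex inverse arccos). With ζ = −2z this gives z = ζ/(-2). Then 2·cos(−2z) takes every value in 2·ℂ = ℂ, and adding -5 is a bijection of ℂ. So f is surjective and omits no value. (Note: only on the real line is cos bounded by [−1, 1].)

Omitted value: no value.


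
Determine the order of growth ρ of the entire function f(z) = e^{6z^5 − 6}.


|e^{6z^5 − 6}| = e^{Re(6·z^5) + -6} ≤ e^{6|z|^5 + -6} = e^{6r^5 + -6} on |z| = r, so ρ ≤ 5. Choosing z on |z|=r so that 6·z^5 is real positive (always possible by picking arg z appropriately) gives |f(z)| = e^{6r^5 + -6}, matching the bound. The additive constant -6 does not affect log log M(r) ~ 5·log r. Hence ρ = 5.
Therefore ρ = 5.

Order ρ = 5.


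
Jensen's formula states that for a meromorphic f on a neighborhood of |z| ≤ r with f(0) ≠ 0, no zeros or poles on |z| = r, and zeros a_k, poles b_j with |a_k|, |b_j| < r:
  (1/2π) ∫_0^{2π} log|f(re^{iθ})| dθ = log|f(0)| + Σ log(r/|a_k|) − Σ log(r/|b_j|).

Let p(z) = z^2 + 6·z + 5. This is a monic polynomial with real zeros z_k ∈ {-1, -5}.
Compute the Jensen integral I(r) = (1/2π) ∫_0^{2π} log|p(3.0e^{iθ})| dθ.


Zeros: -5, -1; r = 3.0.
Inside |z| < r: -1. Outside (|z| ≥ r): -5.
p(0) = 5, so log|p(0)| = log(5) = 1.6094.
Apply Jensen: I(r) = log|p(0)| + Σ_k log(r/|z_k|), summed over zeros inside |z| < r.
  log(r/|z_k|) for z_k = -1: log(3.0/1) = 1.0986
  Outside zeros (-5) contribute nothing to the Jensen sum.
Sum over inside zeros: 1.0986.
I(r) = log|p(0)| + (inside sum) = 1.6094 + 1.0986 = 2.7081.
Note: since some zeros are outside |z| ≤ r, the simplified n·log(r) form does NOT apply — only the inside zeros contribute.

I(r) ≈ 2.7081.


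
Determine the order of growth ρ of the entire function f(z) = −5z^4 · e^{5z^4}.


M(r) = max_{|z|=r} |-5|·|z|^4·|e^{5z^4}| = 5·r^4 · e^{5r^4} (the factors attain their maxima compatibly on |z|=r). Then log M(r) = log 5 + 4·log r + 5r^4, dominated by the last term, so log log M(r) ~ 4·log r. The polynomial factor -5z^4 contributes only a log r term and does not affect the order. ρ = 4.
Therefore ρ = 4.

Order ρ = 4.


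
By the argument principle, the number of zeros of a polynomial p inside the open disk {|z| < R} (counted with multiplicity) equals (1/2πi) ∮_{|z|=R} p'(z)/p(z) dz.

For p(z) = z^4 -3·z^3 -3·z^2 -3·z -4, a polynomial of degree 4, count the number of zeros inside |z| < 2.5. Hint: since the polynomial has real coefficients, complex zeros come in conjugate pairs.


The zeros of p are: 4, (0 + 1i), (0 - 1i), -1.
Their magnitudes are: 4, 1, 1, 1.
Zeros with |z| < R = 2.5: (0 + 1i), (0 - 1i), -1.
Count = 3.
By the argument principle, (1/2πi) ∮_{|z|=R} p'(z)/p(z) dz equals exactly this count.

Number of zeros inside |z| < 2.5: 3.


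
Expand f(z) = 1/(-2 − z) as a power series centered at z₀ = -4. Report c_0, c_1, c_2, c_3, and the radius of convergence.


Let w = z − z₀, so z = z₀ + w.
Then -2 − z = -2 − (z₀ + w) = (-2 − z₀) − w = 2 − w.
f(z) = 1/(2 − w) = (1/(2)) · 1/(1 − w/(2)) = Σ_{n≥0} w^n / (2)^(n+1).
So c_n = 1/(2)^(n+1):
  c_0 = 1/(2)^1 = 1/2.
  c_1 = 1/(2)^2 = 1/4.
  c_2 = 1/(2)^3 = 1/8.
  c_3 = 1/(2)^4 = 1/16.
The series is valid for |w/d| < 1, i.e. |z − z₀| < |d|.
Radius of convergence: R = |-2 − z₀| = |2| = 2 (distance from z₀ to the singularity z = -2).

c_0 = 1/2, c_1 = 1/4, c_2 = 1/8, c_3 = 1/16; R = 2.


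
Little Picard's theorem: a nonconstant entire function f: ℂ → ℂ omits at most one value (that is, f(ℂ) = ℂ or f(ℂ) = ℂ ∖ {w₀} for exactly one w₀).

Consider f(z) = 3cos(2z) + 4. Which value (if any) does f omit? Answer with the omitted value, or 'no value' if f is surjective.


Little Picard bounds the complement of f(ℂ) to at most one point.
cos is entire and surjective onto ℂ: for every w ∈ ℂ, cos(ζ) = w has a solution ζ ∈ ℂ (e.g., via the complex inverse arccos). With ζ = 2z this gives z = ζ/(2). Then 3·cos(2z) takes every value in 3·ℂ = ℂ, and adding 4 is a bijection of ℂ. So f is surjective and omits no value. (Note: only on the real line is cos bounded by [−1, 1].)

Omitted value: no value.


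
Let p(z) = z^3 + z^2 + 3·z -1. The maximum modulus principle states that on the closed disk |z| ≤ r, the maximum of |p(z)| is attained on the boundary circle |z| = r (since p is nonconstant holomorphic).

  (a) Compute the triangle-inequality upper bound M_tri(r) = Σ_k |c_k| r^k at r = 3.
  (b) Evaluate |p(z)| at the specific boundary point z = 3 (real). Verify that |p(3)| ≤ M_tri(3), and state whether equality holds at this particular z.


Coefficients: c_0 = -1, c_1 = 3, c_2 = 1, c_3 = 1. Radius r = 3.
Part (a). Triangle bound: M_tri(r) = Σ_k |c_k| r^k
  = |-1|·3^0 + |3|·3^1 + |1|·3^2 + |1|·3^3
  = 1 + 9 + 9 + 27 = 46.
This bounds M(r) := max_{|z|=r} |p(z)| from above; equality holds iff all terms c_k z^k can be made to align in phase at a single z on |z|=r.
Part (b). At z = 3 (real, on the circle |z| = r):
  p(3) = (-1)·3^0 + (3)·3^1 + (1)·3^2 + (1)·3^3 = 44.
  |p(3)| = 44.
Check: |p(3)| = 44 ≤ 46 = M_tri(3). ✓ Equality does not hold at z = 3 (the coefficients have mixed signs, so the terms do not all align in phase there).

M_tri(3) = 46; |p(3)| = 44; equality at z=3: no.


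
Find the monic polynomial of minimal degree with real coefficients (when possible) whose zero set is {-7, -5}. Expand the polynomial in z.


The polynomial is p(z) = ∏_{α ∈ S} (z − α), where S = {-7, -5}.
Expanding the product yields: p(z) = z^2 + 12·z + 35.
The resulting polynomial has degree 2 and real coefficients as required.

p(z) = z^2 + 12·z + 35.


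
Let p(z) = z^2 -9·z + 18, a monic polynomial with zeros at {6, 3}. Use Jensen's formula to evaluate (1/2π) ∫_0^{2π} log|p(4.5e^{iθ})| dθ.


Zeros: 3, 6; r = 4.5.
Inside |z| < r: 3. Outside (|z| ≥ r): 6.
p(0) = 18, so log|p(0)| = log(18) = 2.8904.
Apply Jensen: I(r) = log|p(0)| + Σ_k log(r/|z_k|), summed over zeros inside |z| < r.
  log(r/|z_k|) for z_k = 3: log(4.5/3) = 0.4055
  Outside zeros (6) contribute nothing to the Jensen sum.
Sum over inside zeros: 0.4055.
I(r) = log|p(0)| + (inside sum) = 2.8904 + 0.4055 = 3.2958.
Note: since some zeros are outside |z| ≤ r, the simplified n·log(r) form does NOT apply — only the inside zeros contribute.

I(r) ≈ 3.2958.


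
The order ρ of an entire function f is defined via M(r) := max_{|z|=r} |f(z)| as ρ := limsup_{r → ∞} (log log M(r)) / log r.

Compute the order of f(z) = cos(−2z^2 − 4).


Write cos(w) = (e^{iw} ± e^{−iw})/(2 or 2i), so |cos(w)| ≤ e^{|w|}. With w = −2z^2 − 4, |w| ≤ 2r^2 + 4 on |z|=r, giving M(r) ≤ e^{2r^2 + 4} and ρ ≤ 2. For the lower bound, choose z on |z|=r with -2z^2 purely imaginary of modulus 2r^2; then |cos(−2z^2 − 4)| grows like e^{2r^2}/2, so ρ ≥ 2. Hence ρ = 2.
Therefore ρ = 2.

Order ρ = 2.


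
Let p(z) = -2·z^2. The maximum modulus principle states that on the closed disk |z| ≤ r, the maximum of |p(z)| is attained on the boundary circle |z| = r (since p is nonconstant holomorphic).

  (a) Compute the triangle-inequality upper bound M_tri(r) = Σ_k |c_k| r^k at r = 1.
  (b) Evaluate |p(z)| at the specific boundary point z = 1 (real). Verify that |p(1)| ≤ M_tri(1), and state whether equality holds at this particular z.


Coefficients: c_0 = 0, c_1 = 0, c_2 = -2. Radius r = 1.
Part (a). Triangle bound: M_tri(r) = Σ_k |c_k| r^k
  = |0|·1^0 + |0|·1^1 + |-2|·1^2
  = 0 + 0 + 2 = 2.
This bounds M(r) := max_{|z|=r} |p(z)| from above; equality holds iff all terms c_k z^k can be made to align in phase at a single z on |z|=r.
Part (b). At z = 1 (real, on the circle |z| = r):
  p(1) = (0)·1^0 + (0)·1^1 + (-2)·1^2 = -2.
  |p(1)| = 2.
Since all nonzero coefficients share the same sign, |p(1)| = 2 = M_tri(1); the triangle bound is attained at z = 1, so in fact M(r) = 2.

M_tri(1) = 2; |p(1)| = 2; equality at z=1: yes.


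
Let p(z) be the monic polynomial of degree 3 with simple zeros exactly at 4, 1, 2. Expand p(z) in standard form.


The polynomial is p(z) = ∏_{α ∈ S} (z − α), where S = {4, 1, 2}.
Expanding the product yields: p(z) = z^3 -7·z^2 + 14·z -8.
The resulting polynomial has degree 3 and real coefficients as required.

p(z) = z^3 -7·z^2 + 14·z -8.


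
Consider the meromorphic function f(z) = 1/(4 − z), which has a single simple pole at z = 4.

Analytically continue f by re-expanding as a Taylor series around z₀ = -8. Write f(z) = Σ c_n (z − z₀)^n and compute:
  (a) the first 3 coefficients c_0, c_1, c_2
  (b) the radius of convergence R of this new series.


Let w = z − z₀, so z = z₀ + w.
Then 4 − z = 4 − (z₀ + w) = (4 − z₀) − w = 12 − w.
f(z) = 1/(12 − w) = (1/(12)) · 1/(1 − w/(12)) = Σ_{n≥0} w^n / (12)^(n+1).
So c_n = 1/(12)^(n+1):
  c_0 = 1/(12)^1 = 1/12.
  c_1 = 1/(12)^2 = 1/144.
  c_2 = 1/(12)^3 = 1/1728.
The series is valid for |w/d| < 1, i.e. |z − z₀| < |d|.
Radius of convergence: R = |4 − z₀| = |12| = 12 (distance from z₀ to the singularity z = 4).

c_0 = 1/12, c_1 = 1/144, c_2 = 1/1728; R = 12.


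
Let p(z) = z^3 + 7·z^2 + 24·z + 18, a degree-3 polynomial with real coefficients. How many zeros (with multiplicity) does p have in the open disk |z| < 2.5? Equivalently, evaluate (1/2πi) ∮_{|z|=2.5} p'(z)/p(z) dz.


The zeros of p are: (-3 + 3i), (-3 - 3i), -1.
Their magnitudes are: 4.243, 4.243, 1.
Zeros with |z| < R = 2.5: -1.
Count = 1.
By the argument principle, (1/2πi) ∮_{|z|=R} p'(z)/p(z) dz equals exactly this count.

Number of zeros inside |z| < 2.5: 1.


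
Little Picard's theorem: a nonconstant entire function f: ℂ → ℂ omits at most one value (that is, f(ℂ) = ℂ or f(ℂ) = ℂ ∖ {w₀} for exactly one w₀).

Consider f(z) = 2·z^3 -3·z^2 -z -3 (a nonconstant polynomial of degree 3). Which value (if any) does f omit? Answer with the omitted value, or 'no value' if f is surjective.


Little Picard bounds the complement of f(ℂ) to at most one point.
For every w ∈ ℂ, the equation p(z) − w = 0 is a nonconstant polynomial in z and hence has at least one root by the fundamental theorem of algebra. So p is surjective onto ℂ, omitting no value.

Omitted value: no value.


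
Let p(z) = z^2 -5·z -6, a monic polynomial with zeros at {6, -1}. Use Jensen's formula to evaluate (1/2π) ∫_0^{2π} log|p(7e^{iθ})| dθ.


Zeros: -1, 6; r = 7.
Inside |z| < r: -1, 6. Outside (|z| ≥ r): ∅.
p(0) = -6, so log|p(0)| = log(6) = 1.7918.
Apply Jensen: I(r) = log|p(0)| + Σ_k log(r/|z_k|), summed over zeros inside |z| < r.
  log(r/|z_k|) for z_k = 6: log(7/6) = 0.1542
  log(r/|z_k|) for z_k = -1: log(7/1) = 1.9459
Sum over inside zeros: 2.1001.
I(r) = log|p(0)| + (inside sum) = 1.7918 + 2.1001 = 3.8918.
Closed form (all zeros inside, monic): I(r) = n·log(r) = 2·log(7) = 3.8918. ✓

I(r) ≈ 3.8918.


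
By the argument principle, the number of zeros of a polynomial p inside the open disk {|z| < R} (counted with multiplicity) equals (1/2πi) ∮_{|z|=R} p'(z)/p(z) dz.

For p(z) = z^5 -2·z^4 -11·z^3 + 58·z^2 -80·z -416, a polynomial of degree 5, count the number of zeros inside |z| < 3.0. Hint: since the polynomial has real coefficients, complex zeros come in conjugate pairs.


The zeros of p are: -4, (2 + 3i), (2 - 3i), -2, 4.
Their magnitudes are: 4, 3.606, 3.606, 2, 4.
Zeros with |z| < R = 3.0: -2.
Count = 1.
By the argument principle, (1/2πi) ∮_{|z|=R} p'(z)/p(z) dz equals exactly this count.

Number of zeros inside |z| < 3.0: 1.


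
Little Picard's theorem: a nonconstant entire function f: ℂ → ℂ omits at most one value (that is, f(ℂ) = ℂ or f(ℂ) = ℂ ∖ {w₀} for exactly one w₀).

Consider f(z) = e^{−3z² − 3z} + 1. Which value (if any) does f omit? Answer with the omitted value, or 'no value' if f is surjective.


Little Picard bounds the complement of f(ℂ) to at most one point.
The exponent g(z) = −3z² − 3z is a nonconstant polynomial, hence surjective onto ℂ. So e^{g(z)} takes every value in {e^w : w ∈ ℂ} = ℂ ∖ {0}. Adding 1 shifts the range to ℂ ∖ {1}. f omits exactly 1.

Omitted value: 1.


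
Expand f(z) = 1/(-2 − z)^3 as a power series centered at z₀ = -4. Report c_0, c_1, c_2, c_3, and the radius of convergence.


Let w = z − z₀, so z = z₀ + w.
Then -2 − z = -2 − (z₀ + w) = (-2 − z₀) − w = 2 − w.
f(z) = 1/(2 − w)^3 = (1/(2)^3) · (1 − w/(2))^{−3}.
By the binomial series (1−u)^{−3} = Σ_{n≥0} C(n+2, 2) u^n for |u|<1, with u = w/(2):
  c_n = C(n+2, 2) / (2)^(n+3).
  c_0 = 1/(2)^3 = 1/8.
  c_1 = 3/(2)^4 = 3/16.
  c_2 = 6/(2)^5 = 3/16.
  c_3 = 10/(2)^6 = 5/32.
The series is valid for |w/d| < 1, i.e. |z − z₀| < |d|.
Radius of convergence: R = |-2 − z₀| = |2| = 2 (distance from z₀ to the singularity z = -2).

c_0 = 1/8, c_1 = 3/16, c_2 = 3/16, c_3 = 5/32; R = 2.


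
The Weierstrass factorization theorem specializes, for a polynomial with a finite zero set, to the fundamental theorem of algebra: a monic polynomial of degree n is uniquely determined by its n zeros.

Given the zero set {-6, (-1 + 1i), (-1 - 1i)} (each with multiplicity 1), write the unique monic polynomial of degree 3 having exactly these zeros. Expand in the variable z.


The polynomial is p(z) = ∏_{α ∈ S} (z − α), where S = {-6, (-1 + 1i), (-1 - 1i)}.
Expanding the product yields: p(z) = z^3 + 8·z^2 + 14·z + 12.
Note conjugate pairs combine to real quadratics: (z − (-1+1i))(z − (-1−1i)) = z² + 2z + 2.
The resulting polynomial has degree 3 and real coefficients as required.

p(z) = z^3 + 8·z^2 + 14·z + 12.


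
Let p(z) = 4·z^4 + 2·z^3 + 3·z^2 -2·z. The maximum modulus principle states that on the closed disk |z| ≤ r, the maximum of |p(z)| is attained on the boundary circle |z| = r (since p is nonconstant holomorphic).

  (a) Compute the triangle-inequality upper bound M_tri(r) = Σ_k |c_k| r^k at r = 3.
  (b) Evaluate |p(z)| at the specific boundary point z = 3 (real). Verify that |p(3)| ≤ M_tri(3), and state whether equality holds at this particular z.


Coefficients: c_0 = 0, c_1 = -2, c_2 = 3, c_3 = 2, c_4 = 4. Radius r = 3.
Part (a). Triangle bound: M_tri(r) = Σ_k |c_k| r^k
  = |0|·3^0 + |-2|·3^1 + |3|·3^2 + |2|·3^3 + |4|·3^4
  = 0 + 6 + 27 + 54 + 324 = 411.
This bounds M(r) := max_{|z|=r} |p(z)| from above; equality holds iff all terms c_k z^k can be made to align in phase at a single z on |z|=r.
Part (b). At z = 3 (real, on the circle |z| = r):
  p(3) = (0)·3^0 + (-2)·3^1 + (3)·3^2 + (2)·3^3 + (4)·3^4 = 399.
  |p(3)| = 399.
Check: |p(3)| = 399 ≤ 411 = M_tri(3). ✓ Equality does not hold at z = 3 (the coefficients have mixed signs, so the terms do not all align in phase there).

M_tri(3) = 411; |p(3)| = 399; equality at z=3: no.


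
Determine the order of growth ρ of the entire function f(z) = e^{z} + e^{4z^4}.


Each summand is entire of order 1 and 4 respectively (as in the single-exponential case). The order of a sum is at most the max of the orders, so ρ ≤ 4. For the lower bound: on |z|=r choose arg z so that 4z^4 is real positive; then |e^{4z^4}| = e^{4r^4} while |e^{1z}| ≤ e^{1r^1} = o(e^{4r^4}). So |f| ≥ e^{4r^4}(1 − o(1)) and ρ ≥ 4. Hence ρ = max(1, 4) = 4.
Therefore ρ = 4.

Order ρ = 4.


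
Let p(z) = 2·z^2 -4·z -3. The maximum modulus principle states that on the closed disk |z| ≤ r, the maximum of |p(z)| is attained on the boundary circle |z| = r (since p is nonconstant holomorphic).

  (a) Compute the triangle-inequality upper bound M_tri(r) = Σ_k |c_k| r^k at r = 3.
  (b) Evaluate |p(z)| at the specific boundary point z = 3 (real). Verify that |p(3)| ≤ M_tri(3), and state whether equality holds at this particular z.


Coefficients: c_0 = -3, c_1 = -4, c_2 = 2. Radius r = 3.
Part (a). Triangle bound: M_tri(r) = Σ_k |c_k| r^k
  = |-3|·3^0 + |-4|·3^1 + |2|·3^2
  = 3 + 12 + 18 = 33.
This bounds M(r) := max_{|z|=r} |p(z)| from above; equality holds iff all terms c_k z^k can be made to align in phase at a single z on |z|=r.
Part (b). At z = 3 (real, on the circle |z| = r):
  p(3) = (-3)·3^0 + (-4)·3^1 + (2)·3^2 = 3.
  |p(3)| = 3.
Check: |p(3)| = 3 ≤ 33 = M_tri(3). ✓ Equality does not hold at z = 3 (the coefficients have mixed signs, so the terms do not all align in phase there).

M_tri(3) = 33; |p(3)| = 3; equality at z=3: no.


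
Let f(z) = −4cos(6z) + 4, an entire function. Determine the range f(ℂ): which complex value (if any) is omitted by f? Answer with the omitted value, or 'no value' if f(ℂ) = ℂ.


Little Picard bounds the complement of f(ℂ) to at most one point.
cos is entire and surjective onto ℂ: for every w ∈ ℂ, cos(ζ) = w has a solution ζ ∈ ℂ (e.g., via the complex inverse arccos). With ζ = 6z this gives z = ζ/(6). Then -4·cos(6z) takes every value in -4·ℂ = ℂ, and adding 4 is a bijection of ℂ. So f is surjective and omits no value. (Note: only on the real line is cos bounded by [−1, 1].)

Omitted value: no value.


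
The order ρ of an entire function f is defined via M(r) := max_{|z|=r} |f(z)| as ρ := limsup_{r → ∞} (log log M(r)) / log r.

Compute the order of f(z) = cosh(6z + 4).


cosh(w) is a linear combination of e^{iw} and e^{−iw} (or e^w, e^{−w} in the hyperbolic case), so |cosh(w)| ≤ e^{|w|}. With w = 6z + 4, |w| ≤ 6|z| + 4 = 6r + 4 on |z| = r, giving M(r) ≤ e^{6r + 4}, so ρ ≤ 1. On a suitable ray (z = it for sin/cos; z = t for sinh/cosh, t real → ∞), |cosh(6z + 4)| grows like e^{6|t|}/2, so ρ ≥ 1. Hence ρ = 1.
Therefore ρ = 1.

Order ρ = 1.


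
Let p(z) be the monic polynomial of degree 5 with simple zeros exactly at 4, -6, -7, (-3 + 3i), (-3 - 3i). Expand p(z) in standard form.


The polynomial is p(z) = ∏_{α ∈ S} (z − α), where S = {4, -6, -7, (-3 + 3i), (-3 - 3i)}.
Expanding the product yields: p(z) = z^5 + 15·z^4 + 62·z^3 -66·z^2 -1188·z -3024.
Note conjugate pairs combine to real quadratics: (z − (-3+3i))(z − (-3−3i)) = z² + 6z + 18.
The resulting polynomial has degree 5 and real coefficients as required.

p(z) = z^5 + 15·z^4 + 62·z^3 -66·z^2 -1188·z -3024.


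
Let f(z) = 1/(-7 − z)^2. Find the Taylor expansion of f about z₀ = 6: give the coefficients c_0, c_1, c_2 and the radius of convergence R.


Let w = z − z₀, so z = z₀ + w.
Then -7 − z = -7 − (z₀ + w) = (-7 − z₀) − w = -13 − w.
f(z) = 1/(-13 − w)^2 = (1/(-13)^2) · (1 − w/(-13))^{−2}.
By the binomial series (1−u)^{−2} = Σ_{n≥0} C(n+1, 1) u^n for |u|<1, with u = w/(-13):
  c_n = C(n+1, 1) / (-13)^(n+2).
  c_0 = 1/(-13)^2 = 1/169.
  c_1 = 2/(-13)^3 = -2/2197.
  c_2 = 3/(-13)^4 = 3/28561.
The series is valid for |w/d| < 1, i.e. |z − z₀| < |d|.
Radius of convergence: R = |-7 − z₀| = |-13| = 13 (distance from z₀ to the singularity z = -7).

c_0 = 1/169, c_1 = -2/2197, c_2 = 3/28561; R = 13.


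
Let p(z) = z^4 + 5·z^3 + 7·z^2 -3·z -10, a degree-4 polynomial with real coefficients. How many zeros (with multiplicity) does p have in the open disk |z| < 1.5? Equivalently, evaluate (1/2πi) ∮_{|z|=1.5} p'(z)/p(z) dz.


The zeros of p are: (-2 + 1i), (-2 - 1i), 1, -2.
Their magnitudes are: 2.236, 2.236, 1, 2.
Zeros with |z| < R = 1.5: 1.
Count = 1.
By the argument principle, (1/2πi) ∮_{|z|=R} p'(z)/p(z) dz equals exactly this count.

Number of zeros inside |z| < 1.5: 1.


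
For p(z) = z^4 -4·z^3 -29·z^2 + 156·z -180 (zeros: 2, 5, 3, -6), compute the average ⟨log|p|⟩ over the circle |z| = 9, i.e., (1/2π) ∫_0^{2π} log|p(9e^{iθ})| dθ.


Zeros: -6, 2, 3, 5; r = 9.
Inside |z| < r: -6, 2, 3, 5. Outside (|z| ≥ r): ∅.
p(0) = -180, so log|p(0)| = log(180) = 5.1930.
Apply Jensen: I(r) = log|p(0)| + Σ_k log(r/|z_k|), summed over zeros inside |z| < r.
  log(r/|z_k|) for z_k = 2: log(9/2) = 1.5041
  log(r/|z_k|) for z_k = 5: log(9/5) = 0.5878
  log(r/|z_k|) for z_k = 3: log(9/3) = 1.0986
  log(r/|z_k|) for z_k = -6: log(9/6) = 0.4055
Sum over inside zeros: 3.5959.
I(r) = log|p(0)| + (inside sum) = 5.1930 + 3.5959 = 8.7889.
Closed form (all zeros inside, monic): I(r) = n·log(r) = 4·log(9) = 8.7889. ✓

I(r) ≈ 8.7889.


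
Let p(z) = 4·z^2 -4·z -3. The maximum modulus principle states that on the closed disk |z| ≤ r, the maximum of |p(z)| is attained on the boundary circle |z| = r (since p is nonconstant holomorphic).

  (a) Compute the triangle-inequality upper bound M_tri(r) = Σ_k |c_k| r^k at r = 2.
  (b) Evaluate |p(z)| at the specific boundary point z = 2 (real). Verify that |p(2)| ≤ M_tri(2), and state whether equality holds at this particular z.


Coefficients: c_0 = -3, c_1 = -4, c_2 = 4. Radius r = 2.
Part (a). Triangle bound: M_tri(r) = Σ_k |c_k| r^k
  = |-3|·2^0 + |-4|·2^1 + |4|·2^2
  = 3 + 8 + 16 = 27.
This bounds M(r) := max_{|z|=r} |p(z)| from above; equality holds iff all terms c_k z^k can be made to align in phase at a single z on |z|=r.
Part (b). At z = 2 (real, on the circle |z| = r):
  p(2) = (-3)·2^0 + (-4)·2^1 + (4)·2^2 = 5.
  |p(2)| = 5.
Check: |p(2)| = 5 ≤ 27 = M_tri(2). ✓ Equality does not hold at z = 2 (the coefficients have mixed signs, so the terms do not all align in phase there).

M_tri(2) = 27; |p(2)| = 5; equality at z=2: no.


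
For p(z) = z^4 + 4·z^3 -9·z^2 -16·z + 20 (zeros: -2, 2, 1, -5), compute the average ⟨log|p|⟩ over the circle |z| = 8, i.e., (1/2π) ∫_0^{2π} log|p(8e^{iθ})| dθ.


Zeros: -5, -2, 1, 2; r = 8.
Inside |z| < r: -5, -2, 1, 2. Outside (|z| ≥ r): ∅.
p(0) = 20, so log|p(0)| = log(20) = 2.9957.
Apply Jensen: I(r) = log|p(0)| + Σ_k log(r/|z_k|), summed over zeros inside |z| < r.
  log(r/|z_k|) for z_k = -2: log(8/2) = 1.3863
  log(r/|z_k|) for z_k = 2: log(8/2) = 1.3863
  log(r/|z_k|) for z_k = 1: log(8/1) = 2.0794
  log(r/|z_k|) for z_k = -5: log(8/5) = 0.4700
Sum over inside zeros: 5.3220.
I(r) = log|p(0)| + (inside sum) = 2.9957 + 5.3220 = 8.3178.
Closed form (all zeros inside, monic): I(r) = n·log(r) = 4·log(8) = 8.3178. ✓

I(r) ≈ 8.3178.


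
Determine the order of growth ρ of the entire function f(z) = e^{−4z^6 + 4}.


|e^{−4z^6 + 4}| = e^{Re(-4·z^6) + 4} ≤ e^{4|z|^6 + 4} = e^{4r^6 + 4} on |z| = r, so ρ ≤ 6. Choosing z on |z|=r so that -4·z^6 is real positive (always possible by picking arg z appropriately) gives |f(z)| = e^{4r^6 + 4}, matching the bound. The additive constant 4 does not affect log log M(r) ~ 6·log r. Hence ρ = 6.
Therefore ρ = 6.

Order ρ = 6.


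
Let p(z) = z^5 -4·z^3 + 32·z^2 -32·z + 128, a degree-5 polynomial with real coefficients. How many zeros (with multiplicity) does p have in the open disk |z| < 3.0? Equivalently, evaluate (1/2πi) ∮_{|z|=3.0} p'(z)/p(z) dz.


The zeros of p are: (2 + 2i), (2 - 2i), (0 + 2i), (0 - 2i), -4.
Their magnitudes are: 2.828, 2.828, 2, 2, 4.
Zeros with |z| < R = 3.0: (2 + 2i), (2 - 2i), (0 + 2i), (0 - 2i).
Count = 4.
By the argument principle, (1/2πi) ∮_{|z|=R} p'(z)/p(z) dz equals exactly this count.

Number of zeros inside |z| < 3.0: 4.


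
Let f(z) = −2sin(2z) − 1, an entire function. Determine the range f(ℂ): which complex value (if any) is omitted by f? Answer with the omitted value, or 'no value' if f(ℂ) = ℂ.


Little Picard bounds the complement of f(ℂ) to at most one point.
sin is entire and surjective onto ℂ: for every w ∈ ℂ, sin(ζ) = w has a solution ζ ∈ ℂ (e.g., via the complex inverse arcsin). With ζ = 2z this gives z = ζ/(2). Then -2·sin(2z) takes every value in -2·ℂ = ℂ, and adding -1 is a bijection of ℂ. So f is surjective and omits no value. (Note: only on the real line is sin bounded by [−1, 1].)

Omitted value: no value.


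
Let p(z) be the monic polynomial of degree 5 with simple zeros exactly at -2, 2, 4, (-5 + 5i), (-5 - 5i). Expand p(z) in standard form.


The polynomial is p(z) = ∏_{α ∈ S} (z − α), where S = {-2, 2, 4, (-5 + 5i), (-5 - 5i)}.
Expanding the product yields: p(z) = z^5 + 6·z^4 + 6·z^3 -224·z^2 -40·z + 800.
Note conjugate pairs combine to real quadratics: (z − (-5+5i))(z − (-5−5i)) = z² + 10z + 50.
The resulting polynomial has degree 5 and real coefficients as required.

p(z) = z^5 + 6·z^4 + 6·z^3 -224·z^2 -40·z + 800.


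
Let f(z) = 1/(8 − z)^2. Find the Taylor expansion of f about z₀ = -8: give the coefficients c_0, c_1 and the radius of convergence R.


Let w = z − z₀, so z = z₀ + w.
Then 8 − z = 8 − (z₀ + w) = (8 − z₀) − w = 16 − w.
f(z) = 1/(16 − w)^2 = (1/(16)^2) · (1 − w/(16))^{−2}.
By the binomial series (1−u)^{−2} = Σ_{n≥0} C(n+1, 1) u^n for |u|<1, with u = w/(16):
  c_n = C(n+1, 1) / (16)^(n+2).
  c_0 = 1/(16)^2 = 1/256.
  c_1 = 2/(16)^3 = 1/2048.
The series is valid for |w/d| < 1, i.e. |z − z₀| < |d|.
Radius of convergence: R = |8 − z₀| = |16| = 16 (distance from z₀ to the singularity z = 8).

c_0 = 1/256, c_1 = 1/2048; R = 16.


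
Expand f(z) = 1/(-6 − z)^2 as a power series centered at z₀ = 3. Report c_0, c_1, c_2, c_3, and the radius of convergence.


Let w = z − z₀, so z = z₀ + w.
Then -6 − z = -6 − (z₀ + w) = (-6 − z₀) − w = -9 − w.
f(z) = 1/(-9 − w)^2 = (1/(-9)^2) · (1 − w/(-9))^{−2}.
By the binomial series (1−u)^{−2} = Σ_{n≥0} C(n+1, 1) u^n for |u|<1, with u = w/(-9):
  c_n = C(n+1, 1) / (-9)^(n+2).
  c_0 = 1/(-9)^2 = 1/81.
  c_1 = 2/(-9)^3 = -2/729.
  c_2 = 3/(-9)^4 = 1/2187.
  c_3 = 4/(-9)^5 = -4/59049.
The series is valid for |w/d| < 1, i.e. |z − z₀| < |d|.
Radius of convergence: R = |-6 − z₀| = |-9| = 9 (distance from z₀ to the singularity z = -6).

c_0 = 1/81, c_1 = -2/729, c_2 = 1/2187, c_3 = -4/59049; R = 9.


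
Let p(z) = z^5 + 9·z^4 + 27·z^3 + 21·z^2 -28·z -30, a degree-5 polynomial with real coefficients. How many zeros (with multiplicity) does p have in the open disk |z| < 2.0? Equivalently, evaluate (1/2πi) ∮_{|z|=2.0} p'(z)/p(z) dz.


The zeros of p are: -3, (-3 + 1i), (-3 - 1i), -1, 1.
Their magnitudes are: 3, 3.162, 3.162, 1, 1.
Zeros with |z| < R = 2.0: -1, 1.
Count = 2.
By the argument principle, (1/2πi) ∮_{|z|=R} p'(z)/p(z) dz equals exactly this count.

Number of zeros inside |z| < 2.0: 2.


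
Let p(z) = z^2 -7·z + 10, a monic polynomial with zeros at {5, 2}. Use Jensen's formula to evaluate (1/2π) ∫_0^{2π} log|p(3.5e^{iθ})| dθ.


Zeros: 2, 5; r = 3.5.
Inside |z| < r: 2. Outside (|z| ≥ r): 5.
p(0) = 10, so log|p(0)| = log(10) = 2.3026.
Apply Jensen: I(r) = log|p(0)| + Σ_k log(r/|z_k|), summed over zeros inside |z| < r.
  log(r/|z_k|) for z_k = 2: log(3.5/2) = 0.5596
  Outside zeros (5) contribute nothing to the Jensen sum.
Sum over inside zeros: 0.5596.
I(r) = log|p(0)| + (inside sum) = 2.3026 + 0.5596 = 2.8622.
Note: since some zeros are outside |z| ≤ r, the simplified n·log(r) form does NOT apply — only the inside zeros contribute.

I(r) ≈ 2.8622.


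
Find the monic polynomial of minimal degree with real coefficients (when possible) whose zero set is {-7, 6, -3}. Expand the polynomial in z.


The polynomial is p(z) = ∏_{α ∈ S} (z − α), where S = {-7, 6, -3}.
Expanding the product yields: p(z) = z^3 + 4·z^2 -39·z -126.
The resulting polynomial has degree 3 and real coefficients as required.

p(z) = z^3 + 4·z^2 -39·z -126.


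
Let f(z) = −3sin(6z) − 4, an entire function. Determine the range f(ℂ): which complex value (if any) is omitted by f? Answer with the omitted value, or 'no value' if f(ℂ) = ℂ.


Little Picard bounds the complement of f(ℂ) to at most one point.
sin is entire and surjective onto ℂ: for every w ∈ ℂ, sin(ζ) = w has a solution ζ ∈ ℂ (e.g., via the complex inverse arcsin). With ζ = 6z this gives z = ζ/(6). Then -3·sin(6z) takes every value in -3·ℂ = ℂ, and adding -4 is a bijection of ℂ. So f is surjective and omits no value. (Note: only on the real line is sin bounded by [−1, 1].)

Omitted value: no value.


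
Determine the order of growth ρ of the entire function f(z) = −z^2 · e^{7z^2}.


M(r) = max_{|z|=r} |-1|·|z|^2·|e^{7z^2}| = 1·r^2 · e^{7r^2} (the factors attain their maxima compatibly on |z|=r). Then log M(r) = log 1 + 2·log r + 7r^2, dominated by the last term, so log log M(r) ~ 2·log r. The polynomial factor -1z^2 contributes only a log r term and does not affect the order. ρ = 2.
Therefore ρ = 2.

Order ρ = 2.


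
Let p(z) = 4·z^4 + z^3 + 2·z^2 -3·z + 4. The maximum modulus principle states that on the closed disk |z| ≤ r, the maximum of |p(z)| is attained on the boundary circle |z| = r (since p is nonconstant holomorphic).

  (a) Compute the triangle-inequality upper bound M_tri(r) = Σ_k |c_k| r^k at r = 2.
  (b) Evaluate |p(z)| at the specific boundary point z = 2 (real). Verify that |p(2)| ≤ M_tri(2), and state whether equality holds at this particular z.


Coefficients: c_0 = 4, c_1 = -3, c_2 = 2, c_3 = 1, c_4 = 4. Radius r = 2.
Part (a). Triangle bound: M_tri(r) = Σ_k |c_k| r^k
  = |4|·2^0 + |-3|·2^1 + |2|·2^2 + |1|·2^3 + |4|·2^4
  = 4 + 6 + 8 + 8 + 64 = 90.
This bounds M(r) := max_{|z|=r} |p(z)| from above; equality holds iff all terms c_k z^k can be made to align in phase at a single z on |z|=r.
Part (b). At z = 2 (real, on the circle |z| = r):
  p(2) = (4)·2^0 + (-3)·2^1 + (2)·2^2 + (1)·2^3 + (4)·2^4 = 78.
  |p(2)| = 78.
Check: |p(2)| = 78 ≤ 90 = M_tri(2). ✓ Equality does not hold at z = 2 (the coefficients have mixed signs, so the terms do not all align in phase there).

M_tri(2) = 90; |p(2)| = 78; equality at z=2: no.


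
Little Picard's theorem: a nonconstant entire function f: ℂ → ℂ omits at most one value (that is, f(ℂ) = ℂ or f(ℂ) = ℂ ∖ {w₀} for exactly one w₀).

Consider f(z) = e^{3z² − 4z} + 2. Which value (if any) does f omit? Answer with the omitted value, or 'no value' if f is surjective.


Little Picard bounds the complement of f(ℂ) to at most one point.
The exponent g(z) = 3z² − 4z is a nonconstant polynomial, hence surjective onto ℂ. So e^{g(z)} takes every value in {e^w : w ∈ ℂ} = ℂ ∖ {0}. Adding 2 shifts the range to ℂ ∖ {2}. f omits exactly 2.

Omitted value: 2.


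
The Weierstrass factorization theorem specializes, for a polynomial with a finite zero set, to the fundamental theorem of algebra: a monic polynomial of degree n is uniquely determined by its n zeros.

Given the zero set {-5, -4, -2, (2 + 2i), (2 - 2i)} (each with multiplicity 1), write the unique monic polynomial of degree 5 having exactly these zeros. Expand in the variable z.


The polynomial is p(z) = ∏_{α ∈ S} (z − α), where S = {-5, -4, -2, (2 + 2i), (2 - 2i)}.
Expanding the product yields: p(z) = z^5 + 7·z^4 + 2·z^3 -24·z^2 + 144·z + 320.
Note conjugate pairs combine to real quadratics: (z − (2+2i))(z − (2−2i)) = z² − 4z + 8.
The resulting polynomial has degree 5 and real coefficients as required.

p(z) = z^5 + 7·z^4 + 2·z^3 -24·z^2 + 144·z + 320.


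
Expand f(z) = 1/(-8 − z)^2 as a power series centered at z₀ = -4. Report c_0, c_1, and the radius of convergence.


Let w = z − z₀, so z = z₀ + w.
Then -8 − z = -8 − (z₀ + w) = (-8 − z₀) − w = -4 − w.
f(z) = 1/(-4 − w)^2 = (1/(-4)^2) · (1 − w/(-4))^{−2}.
By the binomial series (1−u)^{−2} = Σ_{n≥0} C(n+1, 1) u^n for |u|<1, with u = w/(-4):
  c_n = C(n+1, 1) / (-4)^(n+2).
  c_0 = 1/(-4)^2 = 1/16.
  c_1 = 2/(-4)^3 = -1/32.
The series is valid for |w/d| < 1, i.e. |z − z₀| < |d|.
Radius of convergence: R = |-8 − z₀| = |-4| = 4 (distance from z₀ to the singularity z = -8).

c_0 = 1/16, c_1 = -1/32; R = 4.


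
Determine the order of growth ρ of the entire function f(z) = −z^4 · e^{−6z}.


M(r) = max_{|z|=r} |-1|·|z|^4·|e^{−6z}| = 1·r^4 · e^{6r^1} (the factors attain their maxima compatibly on |z|=r). Then log M(r) = log 1 + 4·log r + 6r^1, dominated by the last term, so log log M(r) ~ 1·log r. The polynomial factor -1z^4 contributes only a log r term and does not affect the order. ρ = 1.
Therefore ρ = 1.

Order ρ = 1.


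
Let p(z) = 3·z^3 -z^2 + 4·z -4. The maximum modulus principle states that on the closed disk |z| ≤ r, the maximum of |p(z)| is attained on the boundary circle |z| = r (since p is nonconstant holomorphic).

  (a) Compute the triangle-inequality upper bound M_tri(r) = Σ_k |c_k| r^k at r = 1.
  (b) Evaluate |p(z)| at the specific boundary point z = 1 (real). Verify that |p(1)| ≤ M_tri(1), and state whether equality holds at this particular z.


Coefficients: c_0 = -4, c_1 = 4, c_2 = -1, c_3 = 3. Radius r = 1.
Part (a). Triangle bound: M_tri(r) = Σ_k |c_k| r^k
  = |-4|·1^0 + |4|·1^1 + |-1|·1^2 + |3|·1^3
  = 4 + 4 + 1 + 3 = 12.
This bounds M(r) := max_{|z|=r} |p(z)| from above; equality holds iff all terms c_k z^k can be made to align in phase at a single z on |z|=r.
Part (b). At z = 1 (real, on the circle |z| = r):
  p(1) = (-4)·1^0 + (4)·1^1 + (-1)·1^2 + (3)·1^3 = 2.
  |p(1)| = 2.
Check: |p(1)| = 2 ≤ 12 = M_tri(1). ✓ Equality does not hold at z = 1 (the coefficients have mixed signs, so the terms do not all align in phase there).

M_tri(1) = 12; |p(1)| = 2; equality at z=1: no.


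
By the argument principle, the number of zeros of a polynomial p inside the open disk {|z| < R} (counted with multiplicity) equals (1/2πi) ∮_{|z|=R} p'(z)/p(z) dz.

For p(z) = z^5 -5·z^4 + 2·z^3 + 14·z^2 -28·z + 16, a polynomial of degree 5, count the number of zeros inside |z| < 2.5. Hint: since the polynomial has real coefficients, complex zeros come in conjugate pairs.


The zeros of p are: 1, 4, -2, (1 + 1i), (1 - 1i).
Their magnitudes are: 1, 4, 2, 1.414, 1.414.
Zeros with |z| < R = 2.5: 1, -2, (1 + 1i), (1 - 1i).
Count = 4.
By the argument principle, (1/2πi) ∮_{|z|=R} p'(z)/p(z) dz equals exactly this count.

Number of zeros inside |z| < 2.5: 4.


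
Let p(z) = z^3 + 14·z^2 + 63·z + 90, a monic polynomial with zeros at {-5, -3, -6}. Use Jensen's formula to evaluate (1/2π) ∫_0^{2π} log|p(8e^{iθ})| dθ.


Zeros: -6, -5, -3; r = 8.
Inside |z| < r: -6, -5, -3. Outside (|z| ≥ r): ∅.
p(0) = 90, so log|p(0)| = log(90) = 4.4998.
Apply Jensen: I(r) = log|p(0)| + Σ_k log(r/|z_k|), summed over zeros inside |z| < r.
  log(r/|z_k|) for z_k = -5: log(8/5) = 0.4700
  log(r/|z_k|) for z_k = -3: log(8/3) = 0.9808
  log(r/|z_k|) for z_k = -6: log(8/6) = 0.2877
Sum over inside zeros: 1.7385.
I(r) = log|p(0)| + (inside sum) = 4.4998 + 1.7385 = 6.2383.
Closed form (all zeros inside, monic): I(r) = n·log(r) = 3·log(8) = 6.2383. ✓

I(r) ≈ 6.2383.


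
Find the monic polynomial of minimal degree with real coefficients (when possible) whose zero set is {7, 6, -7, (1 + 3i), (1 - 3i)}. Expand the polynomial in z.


The polynomial is p(z) = ∏_{α ∈ S} (z − α), where S = {7, 6, -7, (1 + 3i), (1 - 3i)}.
Expanding the product yields: p(z) = z^5 -8·z^4 -27·z^3 + 332·z^2 -1078·z + 2940.
Note conjugate pairs combine to real quadratics: (z − (1+3i))(z − (1−3i)) = z² − 2z + 10.
The resulting polynomial has degree 5 and real coefficients as required.

p(z) = z^5 -8·z^4 -27·z^3 + 332·z^2 -1078·z + 2940.


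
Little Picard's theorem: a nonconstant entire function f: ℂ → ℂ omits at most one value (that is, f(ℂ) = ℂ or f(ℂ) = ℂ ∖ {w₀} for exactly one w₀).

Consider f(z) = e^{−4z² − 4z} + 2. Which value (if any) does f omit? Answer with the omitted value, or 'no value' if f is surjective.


Little Picard bounds the complement of f(ℂ) to at most one point.
The exponent g(z) = −4z² − 4z is a nonconstant polynomial, hence surjective onto ℂ. So e^{g(z)} takes every value in {e^w : w ∈ ℂ} = ℂ ∖ {0}. Adding 2 shifts the range to ℂ ∖ {2}. f omits exactly 2.

Omitted value: 2.


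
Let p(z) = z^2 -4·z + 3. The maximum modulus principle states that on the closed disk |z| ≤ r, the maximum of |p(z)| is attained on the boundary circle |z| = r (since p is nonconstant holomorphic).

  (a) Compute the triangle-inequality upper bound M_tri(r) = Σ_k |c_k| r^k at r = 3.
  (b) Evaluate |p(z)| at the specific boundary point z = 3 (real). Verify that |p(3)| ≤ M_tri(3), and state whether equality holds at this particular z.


Coefficients: c_0 = 3, c_1 = -4, c_2 = 1. Radius r = 3.
Part (a). Triangle bound: M_tri(r) = Σ_k |c_k| r^k
  = |3|·3^0 + |-4|·3^1 + |1|·3^2
  = 3 + 12 + 9 = 24.
This bounds M(r) := max_{|z|=r} |p(z)| from above; equality holds iff all terms c_k z^k can be made to align in phase at a single z on |z|=r.
Part (b). At z = 3 (real, on the circle |z| = r):
  p(3) = (3)·3^0 + (-4)·3^1 + (1)·3^2 = 0.
  |p(3)| = 0.
Check: |p(3)| = 0 ≤ 24 = M_tri(3). ✓ Equality does not hold at z = 3 (the coefficients have mixed signs, so the terms do not all align in phase there).

M_tri(3) = 24; |p(3)| = 0; equality at z=3: no.
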